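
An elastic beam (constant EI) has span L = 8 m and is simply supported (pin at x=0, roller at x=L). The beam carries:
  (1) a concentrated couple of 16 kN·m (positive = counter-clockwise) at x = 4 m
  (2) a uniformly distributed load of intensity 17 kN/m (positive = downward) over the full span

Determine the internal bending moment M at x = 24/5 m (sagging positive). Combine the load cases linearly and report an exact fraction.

M(24/5) = 3104/25 kN·m

Load 1 — applied couple M₀=16 kN·m at a=4 m (b=L-a=4):
  M_1 = M₀x/L - M₀  [x>a] = 16·(24/5)/8 - 16 = -32/5 kN·m
Load 2 — uniform load w=17 kN/m over full span:
  M_2 = wx(L-x)/2 = 17·(24/5)·(8-(24/5))/2 = 3264/25 kN·m
Superposition: M = Σ M_i = 3104/25 kN·m ≈ 124.160000 kN·m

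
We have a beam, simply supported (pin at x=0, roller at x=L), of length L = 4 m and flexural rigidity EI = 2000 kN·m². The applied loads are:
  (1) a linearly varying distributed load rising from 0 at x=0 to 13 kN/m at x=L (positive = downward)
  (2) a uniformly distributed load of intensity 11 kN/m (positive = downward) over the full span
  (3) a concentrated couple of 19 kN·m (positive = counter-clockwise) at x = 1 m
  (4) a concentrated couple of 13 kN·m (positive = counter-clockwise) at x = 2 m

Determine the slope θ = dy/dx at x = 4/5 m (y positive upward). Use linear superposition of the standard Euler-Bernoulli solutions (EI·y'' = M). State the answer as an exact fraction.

θ(4/5) = -1241561/90000000 rad

Load 1 — triangular load w₀=13 kN/m (0→w₀ over full span):
  θ_1 = -w₀(7L⁴-30L²x²+15x⁴)/(360LEI) = -13·(7·4⁴-30·4²·(4/5)²+15·(4/5)⁴)/(360·4·2000) = -4732/703125 rad
Load 2 — uniform load w=11 kN/m over full span:
  θ_2 = -w(L³-6Lx²+4x³)/(24EI) = -11·(4³-6·4·(4/5)²+4·(4/5)³)/(24·2000) = -363/31250 rad
Load 3 — applied couple M₀=19 kN·m at a=1 m (b=L-a=3):
  θ_3 = (M₀x²/(2L)+C₁)/EI  [x≤a] with C₁=M₀(3b²-L²)/(6L)=209/24 = (19·(4/5)²/(2·4)+(209/24))/2000 = 6137/1200000 rad
Load 4 — applied couple M₀=13 kN·m at a=2 m (b=L-a=2):
  θ_4 = (M₀x²/(2L)+C₁)/EI  [x≤a] with C₁=M₀(3b²-L²)/(6L)=-13/6 = (13·(4/5)²/(2·4)+(-13/6))/2000 = -169/300000 rad
Superposition: θ = Σ θ_i = -1241561/90000000 rad ≈ -0.013795 rad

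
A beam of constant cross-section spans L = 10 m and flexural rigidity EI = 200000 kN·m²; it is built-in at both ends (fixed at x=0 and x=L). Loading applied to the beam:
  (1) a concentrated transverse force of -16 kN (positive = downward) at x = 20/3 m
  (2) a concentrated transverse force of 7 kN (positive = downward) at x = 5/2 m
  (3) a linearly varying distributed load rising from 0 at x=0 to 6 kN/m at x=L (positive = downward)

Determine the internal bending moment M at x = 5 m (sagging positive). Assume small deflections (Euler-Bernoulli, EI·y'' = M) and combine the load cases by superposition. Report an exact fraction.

M(5) = 835/144 kN·m

Load 1 — point force P=-16 kN at a=20/3 m (b=L-a=10/3):
  M_1 = Pb²(3a+b)x/L³ - Pab²/L²  [x≤a] = (-16)·(10/3)²·(3·(20/3)+(10/3))·5/10³ - (-16)·(20/3)·(10/3)²/10² = -80/9 kN·m
Load 2 — point force P=7 kN at a=5/2 m (b=L-a=15/2):
  M_2 = Pa²(a+3b)(L-x)/L³ - Pa²b/L²  [x>a] = 7·(5/2)²·((5/2)+3·(15/2))·(10-5)/10³ - 7·(5/2)²·(15/2)/10² = 35/16 kN·m
Load 3 — triangular load w₀=6 kN/m (0→w₀ over full span):
  M_3 = 3w₀Lx/20 - w₀L²/30 - w₀x³/(6L) = 3·6·10·5/20 - 6·10²/30 - 6·5³/(6·10) = 25/2 kN·m
Superposition: M = Σ M_i = 835/144 kN·m ≈ 5.798611 kN·m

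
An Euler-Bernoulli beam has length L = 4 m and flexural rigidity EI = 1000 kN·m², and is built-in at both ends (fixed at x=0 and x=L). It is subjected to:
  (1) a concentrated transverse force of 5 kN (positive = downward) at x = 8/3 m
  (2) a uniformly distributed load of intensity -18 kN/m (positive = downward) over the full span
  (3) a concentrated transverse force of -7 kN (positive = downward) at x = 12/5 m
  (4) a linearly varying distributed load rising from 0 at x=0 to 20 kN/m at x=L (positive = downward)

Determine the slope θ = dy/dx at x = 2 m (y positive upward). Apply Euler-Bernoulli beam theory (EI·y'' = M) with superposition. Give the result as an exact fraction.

θ(2) = -497/843750 rad

Load 1 — point force P=5 kN at a=8/3 m (b=L-a=4/3):
  θ_1 = -Pb²x(2aL-(3a+b)x)/(2L³EI)  [x≤a] = -5·(4/3)²·2·(2·(8/3)·4-(3·(8/3)+(4/3))·2)/(2·4³·1000) = -1/2700 rad
Load 2 — uniform load w=-18 kN/m over full span:
  θ_2 = -wx(L-x)(L-2x)/(12EI) = -(-18)·2·(4-2)·(4-2·2)/(12·1000) = 0 rad
Load 3 — point force P=-7 kN at a=12/5 m (b=L-a=8/5):
  θ_3 = -Pb²x(2aL-(3a+b)x)/(2L³EI)  [x≤a] = -(-7)·(8/5)²·2·(2·(12/5)·4-(3·(12/5)+(8/5))·2)/(2·4³·1000) = 7/15625 rad
Load 4 — triangular load w₀=20 kN/m (0→w₀ over full span):
  θ_4 = -w₀(2x(L-x)(L-2x)(x+2L)+x²(L-x)²)/(120LEI) = -20·(2·2·(4-2)·(4-2·2)·(2+2·4)+2²·(4-2)²)/(120·4·1000) = -1/1500 rad
Superposition: θ = Σ θ_i = -497/843750 rad ≈ -0.000589 rad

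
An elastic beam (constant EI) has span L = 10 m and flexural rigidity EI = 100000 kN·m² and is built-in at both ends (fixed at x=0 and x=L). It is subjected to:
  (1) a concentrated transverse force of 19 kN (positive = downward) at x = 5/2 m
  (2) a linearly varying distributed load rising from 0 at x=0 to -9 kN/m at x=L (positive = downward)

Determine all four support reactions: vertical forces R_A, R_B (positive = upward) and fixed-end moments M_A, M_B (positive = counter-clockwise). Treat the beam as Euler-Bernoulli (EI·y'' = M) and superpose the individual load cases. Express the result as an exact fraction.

Load 1 — point force P=19 kN at a=5/2 m (b=L-a=15/2):
  R_A = Pb²(3a+b)/L³ = 19·(15/2)²·(3·(5/2)+(15/2))/10³ = 513/32 kN
  M_A = Pab²/L² = 19·(5/2)·(15/2)²/10² = 855/32 kN·m
  R_B = Pa²(a+3b)/L³ = 19·(5/2)²·((5/2)+3·(15/2))/10³ = 95/32 kN
  M_B = -Pa²b/L² = -19·(5/2)²·(15/2)/10² = -285/32 kN·m
Load 2 — triangular load w₀=-9 kN/m (0→w₀ over full span):
  R_A = 3w₀L/20 = 3·(-9)·10/20 = -27/2 kN
  M_A = w₀L²/30 = (-9)·10²/30 = -30 kN·m
  R_B = 7w₀L/20 = 7·(-9)·10/20 = -63/2 kN
  M_B = -w₀L²/20 = -(-9)·10²/20 = 45 kN·m
Superposition: R_A = 81/32 kN, M_A = -105/32 kN·m, R_B = -913/32 kN, M_B = 1155/32 kN·m

R_A = 81/32 kN, M_A = -105/32 kN·m, R_B = -913/32 kN, M_B = 1155/32 kN·m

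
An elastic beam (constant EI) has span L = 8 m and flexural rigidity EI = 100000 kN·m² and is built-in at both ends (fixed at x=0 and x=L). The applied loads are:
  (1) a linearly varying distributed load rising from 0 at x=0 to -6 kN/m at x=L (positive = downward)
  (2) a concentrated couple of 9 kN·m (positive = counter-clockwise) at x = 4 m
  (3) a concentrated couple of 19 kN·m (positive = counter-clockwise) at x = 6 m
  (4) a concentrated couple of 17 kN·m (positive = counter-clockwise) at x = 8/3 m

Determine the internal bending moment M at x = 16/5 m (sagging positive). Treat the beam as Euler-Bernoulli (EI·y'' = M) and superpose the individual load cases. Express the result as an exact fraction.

M(16/5) = -49889/6000 kN·m

Load 1 — triangular load w₀=-6 kN/m (0→w₀ over full span):
  M_1 = 3w₀Lx/20 - w₀L²/30 - w₀x³/(6L) = 3·(-6)·8·(16/5)/20 - (-6)·8²/30 - (-6)·(16/5)³/(6·8) = -768/125 kN·m
Load 2 — applied couple M₀=9 kN·m at a=4 m (b=L-a=4):
  M_2 = R_Ax - M_A  [x≤a] with R_A=27/16, M_A=9/4 = (27/16)·(16/5) - (9/4) = 63/20 kN·m
Load 3 — applied couple M₀=19 kN·m at a=6 m (b=L-a=2):
  M_3 = R_Ax - M_A  [x≤a] with R_A=171/64, M_A=95/16 = (171/64)·(16/5) - (95/16) = 209/80 kN·m
Load 4 — applied couple M₀=17 kN·m at a=8/3 m (b=L-a=16/3):
  M_4 = R_Ax - M_A - M₀  [x>a] with R_A=17/6, M_A=0 = (17/6)·(16/5) - 0 - 17 = -119/15 kN·m
Superposition: M = Σ M_i = -49889/6000 kN·m ≈ -8.314833 kN·m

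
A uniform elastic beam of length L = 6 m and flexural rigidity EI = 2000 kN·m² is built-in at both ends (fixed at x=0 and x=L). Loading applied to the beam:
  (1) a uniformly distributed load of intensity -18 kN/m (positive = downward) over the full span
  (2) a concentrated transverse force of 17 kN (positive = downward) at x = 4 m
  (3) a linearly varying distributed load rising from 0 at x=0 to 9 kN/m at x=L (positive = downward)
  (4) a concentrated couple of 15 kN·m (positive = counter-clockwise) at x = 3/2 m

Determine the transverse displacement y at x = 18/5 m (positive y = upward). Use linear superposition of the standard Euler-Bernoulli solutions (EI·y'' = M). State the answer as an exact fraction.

y(18/5) = 1055079/62500000 m

Load 1 — uniform load w=-18 kN/m over full span:
  y_1 = -wx²(L-x)²/(24EI) = -(-18)·(18/5)²·(6-(18/5))²/(24·2000) = 2187/78125 m
Load 2 — point force P=17 kN at a=4 m (b=L-a=2):
  y_2 = -Pb²x²(3aL-(3a+b)x)/(6L³EI)  [x≤a] = -17·2²·(18/5)²·(3·4·6-(3·4+2)·(18/5))/(6·6³·2000) = -459/62500 m
Load 3 — triangular load w₀=9 kN/m (0→w₀ over full span):
  y_3 = -w₀x²(L-x)²(x+2L)/(120LEI) = -9·(18/5)²·(6-(18/5))²·((18/5)+2·6)/(120·6·2000) = -28431/3906250 m
Load 4 — applied couple M₀=15 kN·m at a=3/2 m (b=L-a=9/2):
  y_4 = (R_Ax³/6 - M_Ax²/2 - M₀(x-a)²/2)/EI  [x>a] with R_A=45/16, M_A=-45/16 = ((45/16)·(18/5)³/6 - (-45/16)·(18/5)²/2 - 15·((18/5)-(3/2))²/2)/2000 = 351/100000 m
Superposition: y = Σ y_i = 1055079/62500000 m ≈ 0.016881 m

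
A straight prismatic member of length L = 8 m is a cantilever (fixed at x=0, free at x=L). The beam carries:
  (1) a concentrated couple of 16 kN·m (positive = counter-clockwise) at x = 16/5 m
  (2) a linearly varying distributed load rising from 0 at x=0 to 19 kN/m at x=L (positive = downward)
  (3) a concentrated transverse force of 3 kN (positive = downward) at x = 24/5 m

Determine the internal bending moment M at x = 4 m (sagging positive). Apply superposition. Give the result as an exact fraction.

M(4) = -1936/15 kN·m

Load 1 — applied couple M₀=16 kN·m at a=16/5 m (b=L-a=24/5):
  M_1 = 0  [x>a] = 0 kN·m
Load 2 — triangular load w₀=19 kN/m (0→w₀ over full span):
  M_2 = w₀Lx/2 - w₀L²/3 - w₀x³/(6L) = 19·8·4/2 - 19·8²/3 - 19·4³/(6·8) = -380/3 kN·m
Load 3 — point force P=3 kN at a=24/5 m (b=L-a=16/5):
  M_3 = -P(a-x)  [x≤a] = -3·((24/5)-4) = -12/5 kN·m
Superposition: M = Σ M_i = -1936/15 kN·m ≈ -129.066667 kN·m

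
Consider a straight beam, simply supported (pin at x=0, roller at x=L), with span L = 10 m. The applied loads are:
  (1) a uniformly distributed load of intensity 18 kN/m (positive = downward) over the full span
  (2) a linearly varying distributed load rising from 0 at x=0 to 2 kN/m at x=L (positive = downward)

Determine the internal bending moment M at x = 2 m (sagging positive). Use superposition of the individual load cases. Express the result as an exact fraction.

M(2) = 752/5 kN·m

Load 1 — uniform load w=18 kN/m over full span:
  M_1 = wx(L-x)/2 = 18·2·(10-2)/2 = 144 kN·m
Load 2 — triangular load w₀=2 kN/m (0→w₀ over full span):
  M_2 = w₀Lx/6 - w₀x³/(6L) = 2·10·2/6 - 2·2³/(6·10) = 32/5 kN·m
Superposition: M = Σ M_i = 752/5 kN·m ≈ 150.400000 kN·m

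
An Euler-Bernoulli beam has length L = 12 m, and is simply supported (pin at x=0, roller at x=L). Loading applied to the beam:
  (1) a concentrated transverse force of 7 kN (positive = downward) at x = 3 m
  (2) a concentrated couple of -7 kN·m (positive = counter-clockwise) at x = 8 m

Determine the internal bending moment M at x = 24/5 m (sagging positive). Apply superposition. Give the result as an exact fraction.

M(24/5) = 49/5 kN·m

Load 1 — point force P=7 kN at a=3 m (b=L-a=9):
  M_1 = Pa(L-x)/L  [x>a] = 7·3·(12-(24/5))/12 = 63/5 kN·m
Load 2 — applied couple M₀=-7 kN·m at a=8 m (b=L-a=4):
  M_2 = M₀x/L  [x≤a] = (-7)·(24/5)/12 = -14/5 kN·m
Superposition: M = Σ M_i = 49/5 kN·m ≈ 9.800000 kN·m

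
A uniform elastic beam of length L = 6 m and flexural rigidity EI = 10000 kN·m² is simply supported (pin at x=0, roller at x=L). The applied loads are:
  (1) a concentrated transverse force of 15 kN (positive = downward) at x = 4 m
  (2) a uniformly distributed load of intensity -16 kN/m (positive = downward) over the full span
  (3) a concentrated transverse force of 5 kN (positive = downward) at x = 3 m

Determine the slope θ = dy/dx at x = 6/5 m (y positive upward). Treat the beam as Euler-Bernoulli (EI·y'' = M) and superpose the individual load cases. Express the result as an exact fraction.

Load 1 — point force P=15 kN at a=4 m (b=L-a=2):
  θ_1 = -Pb(L²-b²-3x²)/(6LEI)  [x≤a] = -15·2·(6²-2²-3·(6/5)²)/(6·6·10000) = -173/75000 rad
Load 2 — uniform load w=-16 kN/m over full span:
  θ_2 = -w(L³-6Lx²+4x³)/(24EI) = -(-16)·(6³-6·6·(6/5)²+4·(6/5)³)/(24·10000) = 891/78125 rad
Load 3 — point force P=5 kN at a=3 m (b=L-a=3):
  θ_3 = -Pb(L²-b²-3x²)/(6LEI)  [x≤a] = -5·3·(6²-3²-3·(6/5)²)/(6·6·10000) = -189/200000 rad
Superposition: θ = Σ θ_i = 122297/15000000 rad ≈ 0.008153 rad

θ(6/5) = 122297/15000000 rad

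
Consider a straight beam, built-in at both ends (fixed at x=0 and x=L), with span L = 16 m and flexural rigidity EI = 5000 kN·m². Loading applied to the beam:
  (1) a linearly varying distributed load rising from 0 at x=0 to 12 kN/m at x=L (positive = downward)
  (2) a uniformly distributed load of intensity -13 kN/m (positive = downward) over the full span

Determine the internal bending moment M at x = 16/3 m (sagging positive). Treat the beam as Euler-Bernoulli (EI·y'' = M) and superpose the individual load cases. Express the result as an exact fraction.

Load 1 — triangular load w₀=12 kN/m (0→w₀ over full span):
  M_1 = 3w₀Lx/20 - w₀L²/30 - w₀x³/(6L) = 3·12·16·(16/3)/20 - 12·16²/30 - 12·(16/3)³/(6·16) = 4352/135 kN·m
Load 2 — uniform load w=-13 kN/m over full span:
  M_2 = wLx/2 - wL²/12 - wx²/2 = (-13)·16·(16/3)/2 - (-13)·16²/12 - (-13)·(16/3)²/2 = -832/9 kN·m
Superposition: M = Σ M_i = -8128/135 kN·m ≈ -60.207407 kN·m

M(16/3) = -8128/135 kN·m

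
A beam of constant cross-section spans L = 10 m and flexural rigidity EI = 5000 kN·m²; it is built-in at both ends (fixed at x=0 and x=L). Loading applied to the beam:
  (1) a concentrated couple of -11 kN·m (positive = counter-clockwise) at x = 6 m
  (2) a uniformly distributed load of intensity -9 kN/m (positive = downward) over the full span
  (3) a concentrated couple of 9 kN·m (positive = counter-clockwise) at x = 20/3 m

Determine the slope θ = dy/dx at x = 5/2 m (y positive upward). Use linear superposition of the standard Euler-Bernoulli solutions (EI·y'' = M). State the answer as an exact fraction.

θ(5/2) = 5633/400000 rad

Load 1 — applied couple M₀=-11 kN·m at a=6 m (b=L-a=4):
  θ_1 = (R_Ax²/2 - M_Ax)/EI  [x≤a] with R_A=-198/125, M_A=-88/25 = ((-198/125)·(5/2)²/2 - (-88/25)·(5/2))/5000 = 77/100000 rad
Load 2 — uniform load w=-9 kN/m over full span:
  θ_2 = -wx(L-x)(L-2x)/(12EI) = -(-9)·(5/2)·(10-(5/2))·(10-2·(5/2))/(12·5000) = 9/640 rad
Load 3 — applied couple M₀=9 kN·m at a=20/3 m (b=L-a=10/3):
  θ_3 = (R_Ax²/2 - M_Ax)/EI  [x≤a] with R_A=6/5, M_A=3 = ((6/5)·(5/2)²/2 - 3·(5/2))/5000 = -3/4000 rad
Superposition: θ = Σ θ_i = 5633/400000 rad ≈ 0.014082 rad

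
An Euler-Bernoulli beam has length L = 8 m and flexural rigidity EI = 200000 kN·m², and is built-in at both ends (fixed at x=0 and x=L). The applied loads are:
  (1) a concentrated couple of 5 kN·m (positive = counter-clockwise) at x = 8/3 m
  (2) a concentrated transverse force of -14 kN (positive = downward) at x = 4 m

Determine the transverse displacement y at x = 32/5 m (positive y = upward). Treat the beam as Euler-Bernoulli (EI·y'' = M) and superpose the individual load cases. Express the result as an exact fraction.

Load 1 — applied couple M₀=5 kN·m at a=8/3 m (b=L-a=16/3):
  y_1 = (R_Ax³/6 - M_Ax²/2 - M₀(x-a)²/2)/EI  [x>a] with R_A=5/6, M_A=0 = ((5/6)·(32/5)³/6 - 0·(32/5)²/2 - 5·((32/5)-(8/3))²/2)/200000 = 11/1406250 m
Load 2 — point force P=-14 kN at a=4 m (b=L-a=4):
  y_2 = -Pa²(L-x)²(3bL-(3b+a)(L-x))/(6L³EI)  [x>a] = -(-14)·4²·(8-(32/5))²·(3·4·8-(3·4+4)·(8-(32/5)))/(6·8³·200000) = 77/1171875 m
Superposition: y = Σ y_i = 517/7031250 m ≈ 0.000074 m

y(32/5) = 517/7031250 m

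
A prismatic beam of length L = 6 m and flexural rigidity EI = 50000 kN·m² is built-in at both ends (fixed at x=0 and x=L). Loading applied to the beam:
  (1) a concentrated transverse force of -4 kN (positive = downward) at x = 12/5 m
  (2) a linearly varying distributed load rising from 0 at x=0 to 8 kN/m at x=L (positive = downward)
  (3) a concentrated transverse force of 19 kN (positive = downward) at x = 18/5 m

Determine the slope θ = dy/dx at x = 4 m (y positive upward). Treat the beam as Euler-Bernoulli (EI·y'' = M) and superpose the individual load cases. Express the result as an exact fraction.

Load 1 — point force P=-4 kN at a=12/5 m (b=L-a=18/5):
  θ_1 = Pa²(L-x)(2bL-(3b+a)(L-x))/(2L³EI)  [x>a] = (-4)·(12/5)²·(6-4)·(2·(18/5)·6-(3·(18/5)+(12/5))·(6-4))/(2·6³·50000) = -14/390625 rad
Load 2 — triangular load w₀=8 kN/m (0→w₀ over full span):
  θ_2 = -w₀(2x(L-x)(L-2x)(x+2L)+x²(L-x)²)/(120LEI) = -8·(2·4·(6-4)·(6-2·4)·(4+2·6)+4²·(6-4)²)/(120·6·50000) = 14/140625 rad
Load 3 — point force P=19 kN at a=18/5 m (b=L-a=12/5):
  θ_3 = Pa²(L-x)(2bL-(3b+a)(L-x))/(2L³EI)  [x>a] = 19·(18/5)²·(6-4)·(2·(12/5)·6-(3·(12/5)+(18/5))·(6-4))/(2·6³·50000) = 513/3125000 rad
Superposition: θ = Σ θ_i = 6409/28125000 rad ≈ 0.000228 rad

θ(4) = 6409/28125000 rad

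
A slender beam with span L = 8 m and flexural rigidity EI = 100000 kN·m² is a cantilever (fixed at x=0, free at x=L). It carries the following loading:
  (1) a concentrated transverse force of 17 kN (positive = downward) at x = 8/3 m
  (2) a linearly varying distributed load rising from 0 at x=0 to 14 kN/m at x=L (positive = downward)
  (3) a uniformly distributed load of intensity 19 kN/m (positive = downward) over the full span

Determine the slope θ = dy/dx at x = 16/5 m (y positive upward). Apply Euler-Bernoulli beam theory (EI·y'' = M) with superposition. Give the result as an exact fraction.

Load 1 — point force P=17 kN at a=8/3 m (b=L-a=16/3):
  θ_1 = -Pa²/(2EI)  [x>a] = -17·(8/3)²/(2·100000) = -17/28125 rad
Load 2 — triangular load w₀=14 kN/m (0→w₀ over full span):
  θ_2 = (w₀Lx²/4-w₀L²x/3-w₀x⁴/(24L))/EI = (14·8·(16/5)²/4-14·8²·(16/5)/3-14·(16/5)⁴/(24·8))/100000 = -13216/1953125 rad
Load 3 — uniform load w=19 kN/m over full span:
  θ_3 = -wx(x²-3Lx+3L²)/(6EI) = -19·(16/5)·((16/5)²-3·8·(16/5)+3·8²)/(6·100000) = -14896/1171875 rad
Superposition: θ = Σ θ_i = -353009/17578125 rad ≈ -0.020082 rad

θ(16/5) = -353009/17578125 rad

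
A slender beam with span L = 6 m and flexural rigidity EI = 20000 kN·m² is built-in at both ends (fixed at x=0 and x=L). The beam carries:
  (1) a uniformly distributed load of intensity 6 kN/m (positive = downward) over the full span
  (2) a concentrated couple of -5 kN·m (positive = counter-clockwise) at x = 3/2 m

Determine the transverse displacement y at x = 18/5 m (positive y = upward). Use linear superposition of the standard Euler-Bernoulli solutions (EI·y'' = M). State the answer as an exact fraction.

Load 1 — uniform load w=6 kN/m over full span:
  y_1 = -wx²(L-x)²/(24EI) = -6·(18/5)²·(6-(18/5))²/(24·20000) = -729/781250 m
Load 2 — applied couple M₀=-5 kN·m at a=3/2 m (b=L-a=9/2):
  y_2 = (R_Ax³/6 - M_Ax²/2 - M₀(x-a)²/2)/EI  [x>a] with R_A=-15/16, M_A=15/16 = ((-15/16)·(18/5)³/6 - (15/16)·(18/5)²/2 - (-5)·((18/5)-(3/2))²/2)/20000 = -117/1000000 m
Superposition: y = Σ y_i = -26253/25000000 m ≈ -0.001050 m

y(18/5) = -26253/25000000 m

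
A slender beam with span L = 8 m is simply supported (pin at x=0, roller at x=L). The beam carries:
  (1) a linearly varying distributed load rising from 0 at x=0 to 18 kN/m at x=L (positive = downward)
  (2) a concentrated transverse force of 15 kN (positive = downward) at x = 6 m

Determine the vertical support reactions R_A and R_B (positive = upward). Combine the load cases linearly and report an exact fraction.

Load 1 — triangular load w₀=18 kN/m (0→w₀ over full span):
  R_A = w₀L/6 = 18·8/6 = 24 kN
  R_B = w₀L/3 = 18·8/3 = 48 kN
Load 2 — point force P=15 kN at a=6 m (b=L-a=2):
  R_A = Pb/L = 15·2/8 = 15/4 kN
  R_B = Pa/L = 15·6/8 = 45/4 kN
Superposition: R_A = 111/4 kN, R_B = 237/4 kN

R_A = 111/4 kN, R_B = 237/4 kN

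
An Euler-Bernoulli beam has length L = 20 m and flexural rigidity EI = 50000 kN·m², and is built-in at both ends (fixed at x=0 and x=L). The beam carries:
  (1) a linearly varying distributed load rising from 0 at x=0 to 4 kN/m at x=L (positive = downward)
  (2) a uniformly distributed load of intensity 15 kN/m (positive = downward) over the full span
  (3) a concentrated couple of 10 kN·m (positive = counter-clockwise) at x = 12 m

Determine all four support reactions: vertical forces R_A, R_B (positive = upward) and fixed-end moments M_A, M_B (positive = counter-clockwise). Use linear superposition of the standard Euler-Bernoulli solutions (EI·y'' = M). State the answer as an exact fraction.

Load 1 — triangular load w₀=4 kN/m (0→w₀ over full span):
  R_A = 3w₀L/20 = 3·4·20/20 = 12 kN
  M_A = w₀L²/30 = 4·20²/30 = 160/3 kN·m
  R_B = 7w₀L/20 = 7·4·20/20 = 28 kN
  M_B = -w₀L²/20 = -4·20²/20 = -80 kN·m
Load 2 — uniform load w=15 kN/m over full span:
  R_A = wL/2 = 15·20/2 = 150 kN
  M_A = wL²/12 = 15·20²/12 = 500 kN·m
  R_B = wL/2 = 15·20/2 = 150 kN
  M_B = -wL²/12 = -15·20²/12 = -500 kN·m
Load 3 — applied couple M₀=10 kN·m at a=12 m (b=L-a=8):
  R_A = 6M₀ab/L³ = 6·10·12·8/20³ = 18/25 kN
  M_A = M₀b(2a-b)/L² = 10·8·(2·12-8)/20² = 16/5 kN·m
  R_B = -6M₀ab/L³ = -6·10·12·8/20³ = -18/25 kN
  M_B = M₀a(2b-a)/L² = 10·12·(2·8-12)/20² = 6/5 kN·m
Superposition: R_A = 4068/25 kN, M_A = 8348/15 kN·m, R_B = 4432/25 kN, M_B = -2894/5 kN·m

R_A = 4068/25 kN, M_A = 8348/15 kN·m, R_B = 4432/25 kN, M_B = -2894/5 kN·m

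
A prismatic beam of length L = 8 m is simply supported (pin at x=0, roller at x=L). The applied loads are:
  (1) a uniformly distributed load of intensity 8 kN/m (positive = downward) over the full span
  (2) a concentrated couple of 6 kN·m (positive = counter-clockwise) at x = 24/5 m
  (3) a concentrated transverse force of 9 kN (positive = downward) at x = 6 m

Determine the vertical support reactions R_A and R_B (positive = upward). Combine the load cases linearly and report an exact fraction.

Load 1 — uniform load w=8 kN/m over full span:
  R_A = wL/2 = 8·8/2 = 32 kN
  R_B = wL/2 = 8·8/2 = 32 kN
Load 2 — applied couple M₀=6 kN·m at a=24/5 m (b=L-a=16/5):
  R_A = M₀/L = 6/8 = 3/4 kN
  R_B = -M₀/L = -6/8 = -3/4 kN
Load 3 — point force P=9 kN at a=6 m (b=L-a=2):
  R_A = Pb/L = 9·2/8 = 9/4 kN
  R_B = Pa/L = 9·6/8 = 27/4 kN
Superposition: R_A = 35 kN, R_B = 38 kN

R_A = 35 kN, R_B = 38 kN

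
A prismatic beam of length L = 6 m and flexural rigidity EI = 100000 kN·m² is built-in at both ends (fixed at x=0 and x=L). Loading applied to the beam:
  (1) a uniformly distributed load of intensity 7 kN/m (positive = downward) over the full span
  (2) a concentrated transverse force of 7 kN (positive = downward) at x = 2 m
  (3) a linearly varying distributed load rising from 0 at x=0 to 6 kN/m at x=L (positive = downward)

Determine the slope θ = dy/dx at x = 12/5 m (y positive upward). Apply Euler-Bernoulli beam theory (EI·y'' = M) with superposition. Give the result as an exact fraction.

θ(12/5) = -3037/31250000 rad

Load 1 — uniform load w=7 kN/m over full span:
  θ_1 = -wx(L-x)(L-2x)/(12EI) = -7·(12/5)·(6-(12/5))·(6-2·(12/5))/(12·100000) = -189/3125000 rad
Load 2 — point force P=7 kN at a=2 m (b=L-a=4):
  θ_2 = Pa²(L-x)(2bL-(3b+a)(L-x))/(2L³EI)  [x>a] = 7·2²·(6-(12/5))·(2·4·6-(3·4+2)·(6-(12/5)))/(2·6³·100000) = -7/1250000 rad
Load 3 — triangular load w₀=6 kN/m (0→w₀ over full span):
  θ_3 = -w₀(2x(L-x)(L-2x)(x+2L)+x²(L-x)²)/(120LEI) = -6·(2·(12/5)·(6-(12/5))·(6-2·(12/5))·((12/5)+2·6)+(12/5)²·(6-(12/5))²)/(120·6·100000) = -243/7812500 rad
Superposition: θ = Σ θ_i = -3037/31250000 rad ≈ -0.000097 rad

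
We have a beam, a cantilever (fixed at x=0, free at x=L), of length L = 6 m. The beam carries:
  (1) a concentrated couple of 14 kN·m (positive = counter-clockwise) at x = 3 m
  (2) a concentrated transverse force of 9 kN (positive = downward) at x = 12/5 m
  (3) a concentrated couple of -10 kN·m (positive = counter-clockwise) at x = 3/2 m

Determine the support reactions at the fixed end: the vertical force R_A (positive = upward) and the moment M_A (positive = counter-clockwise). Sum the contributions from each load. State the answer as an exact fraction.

R_A = 9 kN, M_A = 88/5 kN·m

Load 1 — applied couple M₀=14 kN·m at a=3 m (b=L-a=3):
  R_A = 0 kN
  M_A = -M₀ = -14 kN·m
Load 2 — point force P=9 kN at a=12/5 m (b=L-a=18/5):
  R_A = P = 9 kN
  M_A = Pa = 9·(12/5) = 108/5 kN·m
Load 3 — applied couple M₀=-10 kN·m at a=3/2 m (b=L-a=9/2):
  R_A = 0 kN
  M_A = -M₀ = -(-10) = 10 kN·m
Superposition: R_A = 9 kN, M_A = 88/5 kN·m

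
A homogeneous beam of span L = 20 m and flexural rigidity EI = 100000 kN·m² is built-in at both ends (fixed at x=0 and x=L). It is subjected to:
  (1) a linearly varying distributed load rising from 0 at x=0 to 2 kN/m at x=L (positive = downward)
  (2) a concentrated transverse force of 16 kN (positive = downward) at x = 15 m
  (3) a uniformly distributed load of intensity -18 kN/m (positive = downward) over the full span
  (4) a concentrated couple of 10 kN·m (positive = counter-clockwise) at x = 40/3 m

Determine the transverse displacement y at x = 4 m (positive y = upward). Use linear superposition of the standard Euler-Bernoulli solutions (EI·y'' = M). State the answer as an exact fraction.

Load 1 — triangular load w₀=2 kN/m (0→w₀ over full span):
  y_1 = -w₀x²(L-x)²(x+2L)/(120LEI) = -2·4²·(20-4)²·(4+2·20)/(120·20·100000) = -352/234375 m
Load 2 — point force P=16 kN at a=15 m (b=L-a=5):
  y_2 = -Pb²x²(3aL-(3a+b)x)/(6L³EI)  [x≤a] = -16·5²·4²·(3·15·20-(3·15+5)·4)/(6·20³·100000) = -7/7500 m
Load 3 — uniform load w=-18 kN/m over full span:
  y_3 = -wx²(L-x)²/(24EI) = -(-18)·4²·(20-4)²/(24·100000) = 96/3125 m
Load 4 — applied couple M₀=10 kN·m at a=40/3 m (b=L-a=20/3):
  y_4 = (R_Ax³/6 - M_Ax²/2)/EI  [x≤a] with R_A=2/3, M_A=10/3 = ((2/3)·4³/6 - (10/3)·4²/2)/100000 = -11/56250 m
Superposition: y = Σ y_i = 79001/2812500 m ≈ 0.028089 m

y(4) = 79001/2812500 m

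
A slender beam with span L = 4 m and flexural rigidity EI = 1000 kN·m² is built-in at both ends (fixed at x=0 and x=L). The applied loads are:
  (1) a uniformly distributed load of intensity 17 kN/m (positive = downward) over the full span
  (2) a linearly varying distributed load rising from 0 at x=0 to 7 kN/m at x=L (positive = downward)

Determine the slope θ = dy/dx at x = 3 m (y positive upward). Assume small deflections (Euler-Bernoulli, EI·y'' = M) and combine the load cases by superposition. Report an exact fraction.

Load 1 — uniform load w=17 kN/m over full span:
  θ_1 = -wx(L-x)(L-2x)/(12EI) = -17·3·(4-3)·(4-2·3)/(12·1000) = 17/2000 rad
Load 2 — triangular load w₀=7 kN/m (0→w₀ over full span):
  θ_2 = -w₀(2x(L-x)(L-2x)(x+2L)+x²(L-x)²)/(120LEI) = -7·(2·3·(4-3)·(4-2·3)·(3+2·4)+3²·(4-3)²)/(120·4·1000) = 287/160000 rad
Superposition: θ = Σ θ_i = 1647/160000 rad ≈ 0.010294 rad

θ(3) = 1647/160000 rad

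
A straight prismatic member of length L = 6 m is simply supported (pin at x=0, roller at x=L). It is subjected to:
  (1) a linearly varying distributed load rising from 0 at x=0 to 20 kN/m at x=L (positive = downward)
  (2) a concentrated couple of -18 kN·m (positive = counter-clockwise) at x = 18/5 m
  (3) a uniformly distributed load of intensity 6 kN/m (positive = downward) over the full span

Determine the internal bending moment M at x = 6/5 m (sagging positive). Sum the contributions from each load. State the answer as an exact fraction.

Load 1 — triangular load w₀=20 kN/m (0→w₀ over full span):
  M_1 = w₀Lx/6 - w₀x³/(6L) = 20·6·(6/5)/6 - 20·(6/5)³/(6·6) = 576/25 kN·m
Load 2 — applied couple M₀=-18 kN·m at a=18/5 m (b=L-a=12/5):
  M_2 = M₀x/L  [x≤a] = (-18)·(6/5)/6 = -18/5 kN·m
Load 3 — uniform load w=6 kN/m over full span:
  M_3 = wx(L-x)/2 = 6·(6/5)·(6-(6/5))/2 = 432/25 kN·m
Superposition: M = Σ M_i = 918/25 kN·m ≈ 36.720000 kN·m

M(6/5) = 918/25 kN·m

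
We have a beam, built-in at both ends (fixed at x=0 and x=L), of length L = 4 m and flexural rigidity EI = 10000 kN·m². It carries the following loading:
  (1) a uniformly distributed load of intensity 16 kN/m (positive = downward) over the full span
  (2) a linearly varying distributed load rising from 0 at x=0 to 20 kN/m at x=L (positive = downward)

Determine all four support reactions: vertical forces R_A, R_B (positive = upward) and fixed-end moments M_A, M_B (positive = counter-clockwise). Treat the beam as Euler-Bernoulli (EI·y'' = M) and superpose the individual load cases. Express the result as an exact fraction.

R_A = 44 kN, M_A = 32 kN·m, R_B = 60 kN, M_B = -112/3 kN·m

Load 1 — uniform load w=16 kN/m over full span:
  R_A = wL/2 = 16·4/2 = 32 kN
  M_A = wL²/12 = 16·4²/12 = 64/3 kN·m
  R_B = wL/2 = 16·4/2 = 32 kN
  M_B = -wL²/12 = -16·4²/12 = -64/3 kN·m
Load 2 — triangular load w₀=20 kN/m (0→w₀ over full span):
  R_A = 3w₀L/20 = 3·20·4/20 = 12 kN
  M_A = w₀L²/30 = 20·4²/30 = 32/3 kN·m
  R_B = 7w₀L/20 = 7·20·4/20 = 28 kN
  M_B = -w₀L²/20 = -20·4²/20 = -16 kN·m
Superposition: R_A = 44 kN, M_A = 32 kN·m, R_B = 60 kN, M_B = -112/3 kN·m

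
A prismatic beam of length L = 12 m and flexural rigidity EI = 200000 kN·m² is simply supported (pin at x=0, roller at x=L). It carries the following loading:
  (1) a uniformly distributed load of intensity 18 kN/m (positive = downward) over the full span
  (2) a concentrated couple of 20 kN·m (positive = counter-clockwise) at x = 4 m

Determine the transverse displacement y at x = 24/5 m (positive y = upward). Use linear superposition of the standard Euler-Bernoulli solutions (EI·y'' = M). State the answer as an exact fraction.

y(24/5) = -88671/3906250 m

Load 1 — uniform load w=18 kN/m over full span:
  y_1 = -wx(L³-2Lx²+x³)/(24EI) = -18·(24/5)·(12³-2·12·(24/5)²+(24/5)³)/(24·200000) = -45198/1953125 m
Load 2 — applied couple M₀=20 kN·m at a=4 m (b=L-a=8):
  y_2 = (M₀x³/(6L)-M₀(x-a)²/2+C₁x)/EI  [x>a] with C₁=M₀(3b²-L²)/(6L)=40/3 = (20·(24/5)³/(6·12)-20·((24/5)-4)²/2+(40/3)·(24/5))/200000 = 69/156250 m
Superposition: y = Σ y_i = -88671/3906250 m ≈ -0.022700 m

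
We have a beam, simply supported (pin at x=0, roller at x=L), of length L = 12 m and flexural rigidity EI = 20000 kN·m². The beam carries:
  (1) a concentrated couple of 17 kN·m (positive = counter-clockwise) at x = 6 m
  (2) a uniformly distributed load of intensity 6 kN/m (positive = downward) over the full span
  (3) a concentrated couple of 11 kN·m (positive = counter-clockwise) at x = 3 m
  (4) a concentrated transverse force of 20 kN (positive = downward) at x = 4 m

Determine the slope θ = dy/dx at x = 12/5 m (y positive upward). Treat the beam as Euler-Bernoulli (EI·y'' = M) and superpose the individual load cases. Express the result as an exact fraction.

Load 1 — applied couple M₀=17 kN·m at a=6 m (b=L-a=6):
  θ_1 = (M₀x²/(2L)+C₁)/EI  [x≤a] with C₁=M₀(3b²-L²)/(6L)=-17/2 = (17·(12/5)²/(2·12)+(-17/2))/20000 = -221/1000000 rad
Load 2 — uniform load w=6 kN/m over full span:
  θ_2 = -w(L³-6Lx²+4x³)/(24EI) = -6·(12³-6·12·(12/5)²+4·(12/5)³)/(24·20000) = -2673/156250 rad
Load 3 — applied couple M₀=11 kN·m at a=3 m (b=L-a=9):
  θ_3 = (M₀x²/(2L)+C₁)/EI  [x≤a] with C₁=M₀(3b²-L²)/(6L)=121/8 = (11·(12/5)²/(2·12)+(121/8))/20000 = 3553/4000000 rad
Load 4 — point force P=20 kN at a=4 m (b=L-a=8):
  θ_4 = -Pb(L²-b²-3x²)/(6LEI)  [x≤a] = -20·8·(12²-8²-3·(12/5)²)/(6·12·20000) = -196/28125 rad
Superposition: θ = Σ θ_i = -4213591/180000000 rad ≈ -0.023409 rad

θ(12/5) = -4213591/180000000 rad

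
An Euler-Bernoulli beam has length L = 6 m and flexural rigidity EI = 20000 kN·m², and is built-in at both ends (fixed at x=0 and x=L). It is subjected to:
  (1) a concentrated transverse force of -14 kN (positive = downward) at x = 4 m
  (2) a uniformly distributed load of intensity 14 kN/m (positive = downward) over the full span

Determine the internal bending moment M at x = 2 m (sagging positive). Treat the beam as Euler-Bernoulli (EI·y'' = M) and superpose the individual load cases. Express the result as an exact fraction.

M(2) = 350/27 kN·m

Load 1 — point force P=-14 kN at a=4 m (b=L-a=2):
  M_1 = Pb²(3a+b)x/L³ - Pab²/L²  [x≤a] = (-14)·2²·(3·4+2)·2/6³ - (-14)·4·2²/6² = -28/27 kN·m
Load 2 — uniform load w=14 kN/m over full span:
  M_2 = wLx/2 - wL²/12 - wx²/2 = 14·6·2/2 - 14·6²/12 - 14·2²/2 = 14 kN·m
Superposition: M = Σ M_i = 350/27 kN·m ≈ 12.962963 kN·m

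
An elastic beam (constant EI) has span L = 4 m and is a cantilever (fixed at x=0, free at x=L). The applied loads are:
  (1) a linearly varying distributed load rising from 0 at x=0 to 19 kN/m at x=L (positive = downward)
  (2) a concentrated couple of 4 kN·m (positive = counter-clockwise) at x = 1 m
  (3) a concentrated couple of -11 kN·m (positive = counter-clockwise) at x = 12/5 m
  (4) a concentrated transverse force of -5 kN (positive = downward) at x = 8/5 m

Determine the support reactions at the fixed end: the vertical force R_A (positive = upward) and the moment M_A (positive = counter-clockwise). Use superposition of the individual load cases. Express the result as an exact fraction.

R_A = 33 kN, M_A = 301/3 kN·m

Load 1 — triangular load w₀=19 kN/m (0→w₀ over full span):
  R_A = w₀L/2 = 19·4/2 = 38 kN
  M_A = w₀L²/3 = 19·4²/3 = 304/3 kN·m
Load 2 — applied couple M₀=4 kN·m at a=1 m (b=L-a=3):
  R_A = 0 kN
  M_A = -M₀ = -4 kN·m
Load 3 — applied couple M₀=-11 kN·m at a=12/5 m (b=L-a=8/5):
  R_A = 0 kN
  M_A = -M₀ = -(-11) = 11 kN·m
Load 4 — point force P=-5 kN at a=8/5 m (b=L-a=12/5):
  R_A = P = (-5) = -5 kN
  M_A = Pa = (-5)·(8/5) = -8 kN·m
Superposition: R_A = 33 kN, M_A = 301/3 kN·m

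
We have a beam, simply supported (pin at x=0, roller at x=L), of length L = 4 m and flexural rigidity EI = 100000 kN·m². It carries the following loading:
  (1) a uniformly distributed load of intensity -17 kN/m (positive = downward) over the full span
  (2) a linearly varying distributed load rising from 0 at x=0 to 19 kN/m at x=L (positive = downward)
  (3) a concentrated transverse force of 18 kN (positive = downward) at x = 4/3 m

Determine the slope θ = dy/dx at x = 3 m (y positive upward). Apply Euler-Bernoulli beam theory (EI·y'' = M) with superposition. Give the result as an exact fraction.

θ(3) = -3773/144000000 rad

Load 1 — uniform load w=-17 kN/m over full span:
  θ_1 = -w(L³-6Lx²+4x³)/(24EI) = -(-17)·(4³-6·4·3²+4·3³)/(24·100000) = -187/600000 rad
Load 2 — triangular load w₀=19 kN/m (0→w₀ over full span):
  θ_2 = -w₀(7L⁴-30L²x²+15x⁴)/(360LEI) = -19·(7·4⁴-30·4²·3²+15·3⁴)/(360·4·100000) = 24947/144000000 rad
Load 3 — point force P=18 kN at a=4/3 m (b=L-a=8/3):
  θ_3 = -Pa(2L²-6Lx+3x²+a²)/(6LEI)  [x>a] = -18·(4/3)·(2·4²-6·4·3+3·3²+(4/3)²)/(6·4·100000) = 101/900000 rad
Superposition: θ = Σ θ_i = -3773/144000000 rad ≈ -0.000026 rad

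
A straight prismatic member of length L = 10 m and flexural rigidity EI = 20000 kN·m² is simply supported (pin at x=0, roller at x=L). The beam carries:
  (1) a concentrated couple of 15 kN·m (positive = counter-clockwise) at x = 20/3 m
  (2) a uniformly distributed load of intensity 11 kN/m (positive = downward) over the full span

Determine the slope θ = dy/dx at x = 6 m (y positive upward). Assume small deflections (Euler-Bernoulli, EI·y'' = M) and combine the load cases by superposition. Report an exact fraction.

θ(6) = 73/10000 rad

Load 1 — applied couple M₀=15 kN·m at a=20/3 m (b=L-a=10/3):
  θ_1 = (M₀x²/(2L)+C₁)/EI  [x≤a] with C₁=M₀(3b²-L²)/(6L)=-50/3 = (15·6²/(2·10)+(-50/3))/20000 = 31/60000 rad
Load 2 — uniform load w=11 kN/m over full span:
  θ_2 = -w(L³-6Lx²+4x³)/(24EI) = -11·(10³-6·10·6²+4·6³)/(24·20000) = 407/60000 rad
Superposition: θ = Σ θ_i = 73/10000 rad ≈ 0.007300 rad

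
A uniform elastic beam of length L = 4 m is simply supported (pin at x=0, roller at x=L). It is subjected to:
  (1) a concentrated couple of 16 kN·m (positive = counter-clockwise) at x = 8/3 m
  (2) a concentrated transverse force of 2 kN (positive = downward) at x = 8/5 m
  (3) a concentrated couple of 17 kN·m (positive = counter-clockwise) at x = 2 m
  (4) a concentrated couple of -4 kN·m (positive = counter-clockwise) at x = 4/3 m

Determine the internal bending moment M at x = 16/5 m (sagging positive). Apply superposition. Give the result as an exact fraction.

M(16/5) = -129/25 kN·m

Load 1 — applied couple M₀=16 kN·m at a=8/3 m (b=L-a=4/3):
  M_1 = M₀x/L - M₀  [x>a] = 16·(16/5)/4 - 16 = -16/5 kN·m
Load 2 — point force P=2 kN at a=8/5 m (b=L-a=12/5):
  M_2 = Pa(L-x)/L  [x>a] = 2·(8/5)·(4-(16/5))/4 = 16/25 kN·m
Load 3 — applied couple M₀=17 kN·m at a=2 m (b=L-a=2):
  M_3 = M₀x/L - M₀  [x>a] = 17·(16/5)/4 - 17 = -17/5 kN·m
Load 4 — applied couple M₀=-4 kN·m at a=4/3 m (b=L-a=8/3):
  M_4 = M₀x/L - M₀  [x>a] = (-4)·(16/5)/4 - (-4) = 4/5 kN·m
Superposition: M = Σ M_i = -129/25 kN·m ≈ -5.160000 kN·m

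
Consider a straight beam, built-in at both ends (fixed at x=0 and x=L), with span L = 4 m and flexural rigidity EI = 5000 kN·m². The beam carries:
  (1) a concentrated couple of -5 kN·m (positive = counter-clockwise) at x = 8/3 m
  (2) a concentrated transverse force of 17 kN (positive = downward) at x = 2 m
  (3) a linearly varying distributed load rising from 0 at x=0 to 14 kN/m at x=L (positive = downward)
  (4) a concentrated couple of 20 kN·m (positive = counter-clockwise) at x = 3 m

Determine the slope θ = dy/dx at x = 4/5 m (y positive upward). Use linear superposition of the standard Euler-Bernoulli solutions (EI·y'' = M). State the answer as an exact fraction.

Load 1 — applied couple M₀=-5 kN·m at a=8/3 m (b=L-a=4/3):
  θ_1 = (R_Ax²/2 - M_Ax)/EI  [x≤a] with R_A=-5/3, M_A=-5/3 = ((-5/3)·(4/5)²/2 - (-5/3)·(4/5))/5000 = 1/6250 rad
Load 2 — point force P=17 kN at a=2 m (b=L-a=2):
  θ_2 = -Pb²x(2aL-(3a+b)x)/(2L³EI)  [x≤a] = -17·2²·(4/5)·(2·2·4-(3·2+2)·(4/5))/(2·4³·5000) = -51/62500 rad
Load 3 — triangular load w₀=14 kN/m (0→w₀ over full span):
  θ_3 = -w₀(2x(L-x)(L-2x)(x+2L)+x²(L-x)²)/(120LEI) = -14·(2·(4/5)·(4-(4/5))·(4-2·(4/5))·((4/5)+2·4)+(4/5)²·(4-(4/5))²)/(120·4·5000) = -784/1171875 rad
Load 4 — applied couple M₀=20 kN·m at a=3 m (b=L-a=1):
  θ_4 = (R_Ax²/2 - M_Ax)/EI  [x≤a] with R_A=45/8, M_A=25/4 = ((45/8)·(4/5)²/2 - (25/4)·(4/5))/5000 = -2/3125 rad
Superposition: θ = Σ θ_i = -9211/4687500 rad ≈ -0.001965 rad

θ(4/5) = -9211/4687500 rad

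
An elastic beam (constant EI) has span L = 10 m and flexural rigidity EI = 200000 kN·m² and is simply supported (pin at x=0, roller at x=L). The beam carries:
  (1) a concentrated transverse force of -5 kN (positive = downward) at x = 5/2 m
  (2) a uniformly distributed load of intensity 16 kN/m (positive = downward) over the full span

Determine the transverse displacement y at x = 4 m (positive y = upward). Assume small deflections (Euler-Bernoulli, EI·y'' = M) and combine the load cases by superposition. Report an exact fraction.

Load 1 — point force P=-5 kN at a=5/2 m (b=L-a=15/2):
  y_1 = -Pa(L-x)(2Lx-a²-x²)/(6LEI)  [x>a] = -(-5)·(5/2)·(10-4)·(2·10·4-(5/2)²-4²)/(6·10·200000) = 231/640000 m
Load 2 — uniform load w=16 kN/m over full span:
  y_2 = -wx(L³-2Lx²+x³)/(24EI) = -16·4·(10³-2·10·4²+4³)/(24·200000) = -31/3125 m
Superposition: y = Σ y_i = -30589/3200000 m ≈ -0.009559 m

y(4) = -30589/3200000 m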